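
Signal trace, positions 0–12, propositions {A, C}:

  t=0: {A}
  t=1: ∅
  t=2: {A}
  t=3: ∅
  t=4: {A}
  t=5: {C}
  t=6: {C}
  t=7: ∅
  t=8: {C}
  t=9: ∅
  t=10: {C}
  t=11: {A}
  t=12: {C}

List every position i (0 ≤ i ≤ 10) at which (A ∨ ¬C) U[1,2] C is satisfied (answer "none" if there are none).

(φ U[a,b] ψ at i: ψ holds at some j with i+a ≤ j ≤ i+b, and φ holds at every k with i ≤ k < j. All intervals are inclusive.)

Evaluate at each i in [0,10]:
  i=0: ✗ (no rhs in [1,2])
  i=1: ✗ (no rhs in [2,3])
  i=2: ✗ (no rhs in [3,4])
  i=3: ✓ (rhs at j=5; lhs holds on [3,4])
  i=4: ✓ (rhs at j=5; lhs holds on [4,4])
  i=5: ✗ (lhs fails at k=5 before rhs at j=6)
  i=6: ✗ (lhs fails at k=6 before rhs at j=8)
  i=7: ✓ (rhs at j=8; lhs holds on [7,7])
  i=8: ✗ (lhs fails at k=8 before rhs at j=10)
  i=9: ✓ (rhs at j=10; lhs holds on [9,9])
  i=10: ✗ (lhs fails at k=10 before rhs at j=12)

3, 4, 7, 9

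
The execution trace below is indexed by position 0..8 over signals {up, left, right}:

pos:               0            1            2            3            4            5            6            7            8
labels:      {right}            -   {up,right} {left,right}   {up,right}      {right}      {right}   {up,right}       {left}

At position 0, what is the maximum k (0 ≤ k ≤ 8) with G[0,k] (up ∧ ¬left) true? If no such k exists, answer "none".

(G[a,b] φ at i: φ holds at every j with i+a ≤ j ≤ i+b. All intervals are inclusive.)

(up ∧ ¬left) must hold from j=0 onward; find where it first fails.
  j=0: fails → no k works.

none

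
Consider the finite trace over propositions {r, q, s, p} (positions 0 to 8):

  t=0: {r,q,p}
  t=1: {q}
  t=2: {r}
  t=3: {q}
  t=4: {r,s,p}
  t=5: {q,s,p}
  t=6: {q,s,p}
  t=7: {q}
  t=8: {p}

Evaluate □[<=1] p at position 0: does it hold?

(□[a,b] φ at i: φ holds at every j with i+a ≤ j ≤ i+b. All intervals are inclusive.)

Check p at every j in [0,1]:
  j=0: true
  j=1: false
Fails at j=1 → formula fails.

Does not hold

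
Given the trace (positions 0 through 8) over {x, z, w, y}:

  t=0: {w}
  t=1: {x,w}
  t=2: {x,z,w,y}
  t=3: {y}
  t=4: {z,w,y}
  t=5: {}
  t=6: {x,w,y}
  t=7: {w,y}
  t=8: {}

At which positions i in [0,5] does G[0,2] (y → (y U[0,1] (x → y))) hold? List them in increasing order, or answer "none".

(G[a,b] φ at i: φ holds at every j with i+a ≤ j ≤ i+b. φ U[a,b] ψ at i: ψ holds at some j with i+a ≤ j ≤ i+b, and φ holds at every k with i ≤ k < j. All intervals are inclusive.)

Evaluate at each i in [0,5]:
  i=0: ✓ (all of [0,2])
  i=1: ✓ (all of [1,3])
  i=2: ✓ (all of [2,4])
  i=3: ✓ (all of [3,5])
  i=4: ✓ (all of [4,6])
  i=5: ✓ (all of [5,7])

0, 1, 2, 3, 4, 5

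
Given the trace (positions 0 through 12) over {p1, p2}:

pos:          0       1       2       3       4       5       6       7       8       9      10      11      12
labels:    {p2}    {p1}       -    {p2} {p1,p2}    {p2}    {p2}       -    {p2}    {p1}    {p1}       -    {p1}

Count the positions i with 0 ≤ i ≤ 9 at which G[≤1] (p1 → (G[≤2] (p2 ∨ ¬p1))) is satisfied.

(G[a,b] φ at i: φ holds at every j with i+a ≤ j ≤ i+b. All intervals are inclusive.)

Evaluate at each i in [0,9]:
  i=0: ✗ (fails at j=1)
  i=1: ✗ (fails at j=1)
  i=2: ✓ (all of [2,3])
  i=3: ✓ (all of [3,4])
  i=4: ✓ (all of [4,5])
  i=5: ✓ (all of [5,6])
  i=6: ✓ (all of [6,7])
  i=7: ✓ (all of [7,8])
  i=8: ✗ (fails at j=9)
  i=9: ✗ (fails at j=9)
Positions where it holds: {2, 3, 4, 5, 6, 7} → 6.

6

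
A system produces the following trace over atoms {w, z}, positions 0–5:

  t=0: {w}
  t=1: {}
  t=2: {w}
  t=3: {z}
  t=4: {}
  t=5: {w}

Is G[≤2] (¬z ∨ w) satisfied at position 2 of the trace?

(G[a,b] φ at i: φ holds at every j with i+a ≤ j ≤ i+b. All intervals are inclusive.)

False

Check (¬z ∨ w) at every j in [2,4]:
  j=2: true
  j=3: false
  j=4: true
Fails at j=3 → formula fails.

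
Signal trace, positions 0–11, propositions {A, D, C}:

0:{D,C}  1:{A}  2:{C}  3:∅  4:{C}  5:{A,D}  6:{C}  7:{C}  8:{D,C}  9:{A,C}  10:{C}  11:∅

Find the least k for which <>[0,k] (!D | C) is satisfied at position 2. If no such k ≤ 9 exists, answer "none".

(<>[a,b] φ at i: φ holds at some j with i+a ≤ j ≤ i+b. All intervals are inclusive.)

0

Scan j = 2,3,… for (!D | C):
  j=2: holds
First hit at j=2, so smallest k = 2-2 = 0.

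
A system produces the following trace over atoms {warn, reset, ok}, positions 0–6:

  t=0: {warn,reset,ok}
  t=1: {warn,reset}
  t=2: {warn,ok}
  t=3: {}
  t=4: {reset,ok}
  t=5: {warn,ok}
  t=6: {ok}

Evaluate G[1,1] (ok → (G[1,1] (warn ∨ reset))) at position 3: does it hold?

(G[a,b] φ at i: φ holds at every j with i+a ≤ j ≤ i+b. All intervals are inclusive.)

Check (ok → (G[1,1] (warn ∨ reset))) at every j in [4,4]:
  j=4: antecedent true; consequent holds on [5,5] → ✓
All positions satisfy it → formula holds.

Holds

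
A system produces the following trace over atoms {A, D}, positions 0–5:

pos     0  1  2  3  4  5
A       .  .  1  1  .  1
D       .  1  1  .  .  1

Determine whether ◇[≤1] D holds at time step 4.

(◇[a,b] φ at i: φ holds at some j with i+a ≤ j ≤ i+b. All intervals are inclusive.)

Check D at each j in [4,5]:
  j=4: false
  j=5: true
Found at j=5 → formula holds.

Holds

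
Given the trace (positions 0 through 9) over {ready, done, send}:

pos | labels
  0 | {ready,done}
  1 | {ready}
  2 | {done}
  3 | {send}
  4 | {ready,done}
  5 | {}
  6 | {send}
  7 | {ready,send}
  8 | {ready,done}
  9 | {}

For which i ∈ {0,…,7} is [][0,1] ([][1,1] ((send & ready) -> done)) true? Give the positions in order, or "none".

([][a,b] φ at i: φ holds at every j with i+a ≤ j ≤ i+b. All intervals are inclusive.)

0, 1, 2, 3, 4, 7

Evaluate at each i in [0,7]:
  i=0: ✓ (all of [0,1])
  i=1: ✓ (all of [1,2])
  i=2: ✓ (all of [2,3])
  i=3: ✓ (all of [3,4])
  i=4: ✓ (all of [4,5])
  i=5: ✗ (fails at j=6)
  i=6: ✗ (fails at j=6)
  i=7: ✓ (all of [7,8])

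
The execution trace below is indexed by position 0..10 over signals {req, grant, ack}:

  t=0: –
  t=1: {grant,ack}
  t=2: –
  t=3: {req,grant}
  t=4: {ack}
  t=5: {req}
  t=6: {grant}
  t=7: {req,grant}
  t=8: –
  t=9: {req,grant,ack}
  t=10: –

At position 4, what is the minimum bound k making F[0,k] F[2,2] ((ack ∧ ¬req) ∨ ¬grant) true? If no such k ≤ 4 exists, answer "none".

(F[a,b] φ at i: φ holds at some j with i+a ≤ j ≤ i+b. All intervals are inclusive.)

2

Scan j = 4,5,… for F[2,2] ((ack ∧ ¬req) ∨ ¬grant):
  j=4: fails
  j=5: fails
  j=6: holds
First hit at j=6, so smallest k = 6-4 = 2.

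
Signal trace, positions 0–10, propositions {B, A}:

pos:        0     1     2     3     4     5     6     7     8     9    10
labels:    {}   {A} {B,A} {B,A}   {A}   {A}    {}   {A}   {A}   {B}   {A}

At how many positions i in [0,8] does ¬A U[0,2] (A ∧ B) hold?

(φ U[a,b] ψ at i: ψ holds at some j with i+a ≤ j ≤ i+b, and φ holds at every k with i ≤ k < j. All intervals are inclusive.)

2

Evaluate at each i in [0,8]:
  i=0: ✗ (lhs fails at k=1 before rhs at j=2)
  i=1: ✗ (lhs fails at k=1 before rhs at j=2)
  i=2: ✓ (rhs at j=2)
  i=3: ✓ (rhs at j=3)
  i=4: ✗ (no rhs in [4,6])
  i=5: ✗ (no rhs in [5,7])
  i=6: ✗ (no rhs in [6,8])
  i=7: ✗ (no rhs in [7,9])
  i=8: ✗ (no rhs in [8,10])
Positions where it holds: {2, 3} → 2.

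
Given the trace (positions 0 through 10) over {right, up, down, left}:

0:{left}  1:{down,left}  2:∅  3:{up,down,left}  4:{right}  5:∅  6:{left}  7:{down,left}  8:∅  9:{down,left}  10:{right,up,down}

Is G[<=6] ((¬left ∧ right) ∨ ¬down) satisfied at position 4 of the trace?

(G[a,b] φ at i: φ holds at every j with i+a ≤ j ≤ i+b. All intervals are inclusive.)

Check ((¬left ∧ right) ∨ ¬down) at every j in [4,10]:
  j=4: true
  j=5: true
  j=6: true
  j=7: false
  j=8: true
  j=9: false
  j=10: true
Fails at j=7 → formula fails.

No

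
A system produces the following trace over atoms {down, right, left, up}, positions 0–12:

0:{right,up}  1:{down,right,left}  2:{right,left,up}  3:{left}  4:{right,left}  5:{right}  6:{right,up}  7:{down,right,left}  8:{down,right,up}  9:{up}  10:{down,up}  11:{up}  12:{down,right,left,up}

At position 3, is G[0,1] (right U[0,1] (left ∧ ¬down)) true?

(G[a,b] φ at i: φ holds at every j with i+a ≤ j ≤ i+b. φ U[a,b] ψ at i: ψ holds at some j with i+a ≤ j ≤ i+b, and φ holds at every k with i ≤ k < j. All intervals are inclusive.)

True

Check (right U[0,1] (left ∧ ¬down)) at every j in [3,4]:
  j=3: holds
  j=4: holds
All positions satisfy it → formula holds.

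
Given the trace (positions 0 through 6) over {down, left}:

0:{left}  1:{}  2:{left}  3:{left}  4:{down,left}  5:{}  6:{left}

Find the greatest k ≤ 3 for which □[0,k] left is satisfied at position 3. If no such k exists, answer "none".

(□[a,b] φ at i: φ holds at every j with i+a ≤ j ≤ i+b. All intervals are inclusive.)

left must hold from j=3 onward; find where it first fails.
  j=3: holds
  j=4: holds
  j=5: fails
Holds on [3,4], so largest k = 1.

1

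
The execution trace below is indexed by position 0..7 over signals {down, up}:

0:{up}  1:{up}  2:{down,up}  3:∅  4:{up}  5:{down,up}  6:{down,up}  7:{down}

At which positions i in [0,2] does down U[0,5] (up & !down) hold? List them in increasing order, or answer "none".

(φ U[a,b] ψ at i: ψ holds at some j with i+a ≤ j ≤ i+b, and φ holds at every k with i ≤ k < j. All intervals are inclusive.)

Evaluate at each i in [0,2]:
  i=0: ✓ (rhs at j=0)
  i=1: ✓ (rhs at j=1)
  i=2: ✗ (lhs fails at k=3 before rhs at j=4)

0, 1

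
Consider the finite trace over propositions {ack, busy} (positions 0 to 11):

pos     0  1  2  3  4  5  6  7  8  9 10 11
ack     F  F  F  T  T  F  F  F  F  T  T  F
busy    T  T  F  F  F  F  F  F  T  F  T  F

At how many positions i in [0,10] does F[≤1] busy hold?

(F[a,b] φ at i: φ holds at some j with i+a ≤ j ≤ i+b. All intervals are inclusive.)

6

Evaluate at each i in [0,10]:
  i=0: ✓ (witness j=0)
  i=1: ✓ (witness j=1)
  i=2: ✗ (none in [2,3])
  i=3: ✗ (none in [3,4])
  i=4: ✗ (none in [4,5])
  i=5: ✗ (none in [5,6])
  i=6: ✗ (none in [6,7])
  i=7: ✓ (witness j=8)
  i=8: ✓ (witness j=8)
  i=9: ✓ (witness j=10)
  i=10: ✓ (witness j=10)
Positions where it holds: {0, 1, 7, 8, 9, 10} → 6.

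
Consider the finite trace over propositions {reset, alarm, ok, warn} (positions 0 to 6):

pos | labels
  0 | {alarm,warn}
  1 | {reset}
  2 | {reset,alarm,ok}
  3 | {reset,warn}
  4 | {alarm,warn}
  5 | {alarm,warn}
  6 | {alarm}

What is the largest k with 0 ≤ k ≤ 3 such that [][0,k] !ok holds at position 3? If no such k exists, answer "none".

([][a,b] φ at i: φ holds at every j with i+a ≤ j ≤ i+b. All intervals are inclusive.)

!ok must hold from j=3 onward; find where it first fails.
  j=3: holds
  j=4: holds
  j=5: holds
  j=6: holds
Holds through j=6; largest k = 3.

3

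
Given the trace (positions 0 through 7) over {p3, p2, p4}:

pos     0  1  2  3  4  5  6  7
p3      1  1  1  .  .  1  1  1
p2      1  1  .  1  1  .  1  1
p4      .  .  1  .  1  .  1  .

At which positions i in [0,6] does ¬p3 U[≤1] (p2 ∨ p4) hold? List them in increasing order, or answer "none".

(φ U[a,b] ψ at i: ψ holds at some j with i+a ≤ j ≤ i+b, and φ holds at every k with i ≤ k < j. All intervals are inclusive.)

Evaluate at each i in [0,6]:
  i=0: ✓ (rhs at j=0)
  i=1: ✓ (rhs at j=1)
  i=2: ✓ (rhs at j=2)
  i=3: ✓ (rhs at j=3)
  i=4: ✓ (rhs at j=4)
  i=5: ✗ (lhs fails at k=5 before rhs at j=6)
  i=6: ✓ (rhs at j=6)

0, 1, 2, 3, 4, 6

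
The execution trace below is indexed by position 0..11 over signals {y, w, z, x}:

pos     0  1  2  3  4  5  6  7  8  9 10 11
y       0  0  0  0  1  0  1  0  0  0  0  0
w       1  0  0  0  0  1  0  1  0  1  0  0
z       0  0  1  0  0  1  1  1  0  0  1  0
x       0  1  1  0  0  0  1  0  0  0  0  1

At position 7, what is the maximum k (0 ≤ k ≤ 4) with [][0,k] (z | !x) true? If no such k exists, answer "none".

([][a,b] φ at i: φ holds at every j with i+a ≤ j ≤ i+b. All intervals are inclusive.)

(z | !x) must hold from j=7 onward; find where it first fails.
  j=7: holds
  j=8: holds
  j=9: holds
  j=10: holds
  j=11: fails
Holds on [7,10], so largest k = 3.

3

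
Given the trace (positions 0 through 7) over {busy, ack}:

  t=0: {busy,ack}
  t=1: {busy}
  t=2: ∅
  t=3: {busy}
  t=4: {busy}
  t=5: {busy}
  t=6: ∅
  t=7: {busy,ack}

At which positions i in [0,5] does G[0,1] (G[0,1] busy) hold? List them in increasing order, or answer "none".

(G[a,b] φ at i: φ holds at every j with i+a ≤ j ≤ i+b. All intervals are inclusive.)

Evaluate at each i in [0,5]:
  i=0: ✗ (fails at j=1)
  i=1: ✗ (fails at j=1)
  i=2: ✗ (fails at j=2)
  i=3: ✓ (all of [3,4])
  i=4: ✗ (fails at j=5)
  i=5: ✗ (fails at j=5)

3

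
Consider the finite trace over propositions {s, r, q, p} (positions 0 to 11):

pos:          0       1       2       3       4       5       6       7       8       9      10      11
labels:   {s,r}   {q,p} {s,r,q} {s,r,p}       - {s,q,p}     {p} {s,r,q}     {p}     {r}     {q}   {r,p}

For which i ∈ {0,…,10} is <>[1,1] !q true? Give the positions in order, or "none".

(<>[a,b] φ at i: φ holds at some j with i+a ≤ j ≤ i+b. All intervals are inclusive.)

2, 3, 5, 7, 8, 10

Evaluate at each i in [0,10]:
  i=0: ✗ (none in [1,1])
  i=1: ✗ (none in [2,2])
  i=2: ✓ (witness j=3)
  i=3: ✓ (witness j=4)
  i=4: ✗ (none in [5,5])
  i=5: ✓ (witness j=6)
  i=6: ✗ (none in [7,7])
  i=7: ✓ (witness j=8)
  i=8: ✓ (witness j=9)
  i=9: ✗ (none in [10,10])
  i=10: ✓ (witness j=11)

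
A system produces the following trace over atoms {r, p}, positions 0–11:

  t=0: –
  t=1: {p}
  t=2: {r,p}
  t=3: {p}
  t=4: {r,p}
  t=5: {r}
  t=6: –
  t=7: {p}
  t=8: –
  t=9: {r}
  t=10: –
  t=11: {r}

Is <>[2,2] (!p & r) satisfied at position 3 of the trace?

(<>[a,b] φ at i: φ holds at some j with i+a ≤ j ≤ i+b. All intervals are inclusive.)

Check (!p & r) at each j in [5,5]:
  j=5: true
Found at j=5 → formula holds.

True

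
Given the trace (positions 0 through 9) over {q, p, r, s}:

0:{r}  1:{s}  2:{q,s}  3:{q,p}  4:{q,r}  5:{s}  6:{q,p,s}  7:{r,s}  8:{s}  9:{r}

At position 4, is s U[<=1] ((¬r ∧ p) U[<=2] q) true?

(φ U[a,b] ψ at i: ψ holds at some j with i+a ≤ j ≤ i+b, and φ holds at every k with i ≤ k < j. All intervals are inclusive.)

Need some j in [4,5] with ((¬r ∧ p) U[<=2] q), and s at every k in [4,j-1].
  j=4: ((¬r ∧ p) U[<=2] q) holds; no prefix to check → satisfied.

Yes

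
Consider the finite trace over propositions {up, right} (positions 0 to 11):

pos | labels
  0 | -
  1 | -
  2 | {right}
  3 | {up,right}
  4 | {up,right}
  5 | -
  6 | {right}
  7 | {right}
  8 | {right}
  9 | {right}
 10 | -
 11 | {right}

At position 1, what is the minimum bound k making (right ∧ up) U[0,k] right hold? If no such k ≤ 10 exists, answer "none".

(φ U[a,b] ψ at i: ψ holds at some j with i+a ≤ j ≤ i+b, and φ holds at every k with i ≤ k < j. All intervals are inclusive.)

none

Need earliest j ≥ 1 with right, and (right ∧ up) at every k in [1,j-1].
  j=1: rhs fails.
  j=2: rhs holds but lhs fails at k=1.
  j=3: rhs holds but lhs fails at k=1.
  j=4: rhs holds but lhs fails at k=1.
  j=5: rhs fails.
  j=6: rhs holds but lhs fails at k=1.
  j=7: rhs holds but lhs fails at k=1.
  j=8: rhs holds but lhs fails at k=1.
  j=9: rhs holds but lhs fails at k=1.
  j=10: rhs fails.
  j=11: rhs holds but lhs fails at k=1.
No witness within the range → none.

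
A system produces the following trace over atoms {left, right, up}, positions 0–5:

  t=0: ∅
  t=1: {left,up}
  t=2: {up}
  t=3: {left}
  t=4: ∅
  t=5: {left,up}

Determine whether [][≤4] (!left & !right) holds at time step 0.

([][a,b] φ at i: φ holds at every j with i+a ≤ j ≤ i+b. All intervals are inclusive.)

No

Check (!left & !right) at every j in [0,4]:
  j=0: true
  j=1: false
  j=2: true
  j=3: false
  j=4: true
Fails at j=1 → formula fails.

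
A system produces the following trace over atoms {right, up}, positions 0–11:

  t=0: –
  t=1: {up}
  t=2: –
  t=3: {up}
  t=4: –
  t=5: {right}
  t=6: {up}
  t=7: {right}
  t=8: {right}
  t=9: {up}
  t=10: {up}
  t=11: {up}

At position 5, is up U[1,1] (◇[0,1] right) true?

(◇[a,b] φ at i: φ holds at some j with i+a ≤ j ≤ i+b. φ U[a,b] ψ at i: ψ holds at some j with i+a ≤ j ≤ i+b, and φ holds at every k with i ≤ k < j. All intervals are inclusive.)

Does not hold

Need some j in [6,6] with ◇[0,1] right, and up at every k in [5,j-1].
  j=6: ◇[0,1] right holds, but up fails at k=5 → not this j.
No j in the window works → until fails.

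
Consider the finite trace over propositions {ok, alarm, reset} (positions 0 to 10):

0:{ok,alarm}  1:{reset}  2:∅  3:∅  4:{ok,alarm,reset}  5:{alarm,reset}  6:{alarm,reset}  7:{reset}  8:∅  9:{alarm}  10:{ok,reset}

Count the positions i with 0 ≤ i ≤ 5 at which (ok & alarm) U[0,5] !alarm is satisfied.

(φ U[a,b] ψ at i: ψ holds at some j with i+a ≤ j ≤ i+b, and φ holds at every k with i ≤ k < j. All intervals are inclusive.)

4

Evaluate at each i in [0,5]:
  i=0: ✓ (rhs at j=1; lhs holds on [0,0])
  i=1: ✓ (rhs at j=1)
  i=2: ✓ (rhs at j=2)
  i=3: ✓ (rhs at j=3)
  i=4: ✗ (lhs fails at k=5 before rhs at j=7)
  i=5: ✗ (lhs fails at k=5 before rhs at j=7)
Positions where it holds: {0, 1, 2, 3} → 4.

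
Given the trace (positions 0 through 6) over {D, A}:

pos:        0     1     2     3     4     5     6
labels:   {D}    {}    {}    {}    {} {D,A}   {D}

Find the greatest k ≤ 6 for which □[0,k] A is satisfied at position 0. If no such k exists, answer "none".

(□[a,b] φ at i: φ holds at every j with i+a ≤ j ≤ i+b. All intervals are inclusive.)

none

A must hold from j=0 onward; find where it first fails.
  j=0: fails → no k works.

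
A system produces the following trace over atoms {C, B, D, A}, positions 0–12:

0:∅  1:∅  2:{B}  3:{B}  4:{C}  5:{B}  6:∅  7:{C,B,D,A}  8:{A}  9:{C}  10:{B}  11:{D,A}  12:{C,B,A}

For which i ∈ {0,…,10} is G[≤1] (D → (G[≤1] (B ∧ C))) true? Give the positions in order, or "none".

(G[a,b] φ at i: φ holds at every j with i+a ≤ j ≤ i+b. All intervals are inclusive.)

Evaluate at each i in [0,10]:
  i=0: ✓ (all of [0,1])
  i=1: ✓ (all of [1,2])
  i=2: ✓ (all of [2,3])
  i=3: ✓ (all of [3,4])
  i=4: ✓ (all of [4,5])
  i=5: ✓ (all of [5,6])
  i=6: ✗ (fails at j=7)
  i=7: ✗ (fails at j=7)
  i=8: ✓ (all of [8,9])
  i=9: ✓ (all of [9,10])
  i=10: ✗ (fails at j=11)

0, 1, 2, 3, 4, 5, 8, 9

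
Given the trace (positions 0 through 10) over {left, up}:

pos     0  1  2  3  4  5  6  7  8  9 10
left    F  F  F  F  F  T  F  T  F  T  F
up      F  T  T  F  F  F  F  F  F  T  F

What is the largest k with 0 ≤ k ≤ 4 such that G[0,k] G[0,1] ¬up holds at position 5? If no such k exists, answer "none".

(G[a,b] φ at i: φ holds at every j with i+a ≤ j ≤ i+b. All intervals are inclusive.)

2

G[0,1] ¬up must hold from j=5 onward; find where it first fails.
  j=5: holds
  j=6: holds
  j=7: holds
  j=8: fails
Holds on [5,7], so largest k = 2.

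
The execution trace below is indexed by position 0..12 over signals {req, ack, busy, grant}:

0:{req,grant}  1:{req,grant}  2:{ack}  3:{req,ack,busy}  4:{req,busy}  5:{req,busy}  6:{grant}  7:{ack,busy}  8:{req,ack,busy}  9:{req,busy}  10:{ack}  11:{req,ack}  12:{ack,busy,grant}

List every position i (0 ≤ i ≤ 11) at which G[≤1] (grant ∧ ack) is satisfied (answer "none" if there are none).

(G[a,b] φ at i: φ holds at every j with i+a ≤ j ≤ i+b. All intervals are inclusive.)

Evaluate at each i in [0,11]:
  i=0: ✗ (fails at j=0)
  i=1: ✗ (fails at j=1)
  i=2: ✗ (fails at j=2)
  i=3: ✗ (fails at j=3)
  i=4: ✗ (fails at j=4)
  i=5: ✗ (fails at j=5)
  i=6: ✗ (fails at j=6)
  i=7: ✗ (fails at j=7)
  i=8: ✗ (fails at j=8)
  i=9: ✗ (fails at j=9)
  i=10: ✗ (fails at j=10)
  i=11: ✗ (fails at j=11)

none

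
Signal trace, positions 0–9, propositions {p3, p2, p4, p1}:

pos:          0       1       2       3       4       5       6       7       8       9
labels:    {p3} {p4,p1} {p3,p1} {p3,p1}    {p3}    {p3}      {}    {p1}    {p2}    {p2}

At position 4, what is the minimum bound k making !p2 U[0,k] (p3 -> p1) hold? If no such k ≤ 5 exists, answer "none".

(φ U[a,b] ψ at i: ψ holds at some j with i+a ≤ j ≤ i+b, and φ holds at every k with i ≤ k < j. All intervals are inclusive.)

Need earliest j ≥ 4 with (p3 -> p1), and !p2 at every k in [4,j-1].
  j=4: rhs fails.
  j=5: rhs fails.
  j=6: rhs holds; lhs holds on [4,5]. k = 2.

2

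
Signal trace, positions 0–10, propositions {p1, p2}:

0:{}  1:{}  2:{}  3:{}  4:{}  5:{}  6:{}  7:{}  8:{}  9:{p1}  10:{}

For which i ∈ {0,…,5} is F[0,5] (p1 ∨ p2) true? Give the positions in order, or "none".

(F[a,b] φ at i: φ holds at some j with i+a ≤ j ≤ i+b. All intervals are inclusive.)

Evaluate at each i in [0,5]:
  i=0: ✗ (none in [0,5])
  i=1: ✗ (none in [1,6])
  i=2: ✗ (none in [2,7])
  i=3: ✗ (none in [3,8])
  i=4: ✓ (witness j=9)
  i=5: ✓ (witness j=9)

4, 5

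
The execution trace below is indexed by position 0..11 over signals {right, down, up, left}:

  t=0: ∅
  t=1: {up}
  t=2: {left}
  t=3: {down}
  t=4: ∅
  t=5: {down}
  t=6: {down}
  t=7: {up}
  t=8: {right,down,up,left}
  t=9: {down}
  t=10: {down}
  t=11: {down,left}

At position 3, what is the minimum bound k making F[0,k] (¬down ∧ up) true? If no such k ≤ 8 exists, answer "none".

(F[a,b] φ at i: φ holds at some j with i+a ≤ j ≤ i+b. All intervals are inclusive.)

4

Scan j = 3,4,… for (¬down ∧ up):
  j=3: fails
  j=4: fails
  j=5: fails
  j=6: fails
  j=7: holds
First hit at j=7, so smallest k = 7-3 = 4.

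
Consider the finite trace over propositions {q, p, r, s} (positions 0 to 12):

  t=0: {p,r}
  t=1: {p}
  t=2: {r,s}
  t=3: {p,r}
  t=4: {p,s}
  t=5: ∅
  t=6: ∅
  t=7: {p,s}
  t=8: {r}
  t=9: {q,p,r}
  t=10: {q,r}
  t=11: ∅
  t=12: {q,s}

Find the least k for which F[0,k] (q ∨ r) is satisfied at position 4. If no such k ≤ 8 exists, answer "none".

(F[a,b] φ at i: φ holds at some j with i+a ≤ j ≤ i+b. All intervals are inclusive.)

Scan j = 4,5,… for (q ∨ r):
  j=4: fails
  j=5: fails
  j=6: fails
  j=7: fails
  j=8: holds
First hit at j=8, so smallest k = 8-4 = 4.

4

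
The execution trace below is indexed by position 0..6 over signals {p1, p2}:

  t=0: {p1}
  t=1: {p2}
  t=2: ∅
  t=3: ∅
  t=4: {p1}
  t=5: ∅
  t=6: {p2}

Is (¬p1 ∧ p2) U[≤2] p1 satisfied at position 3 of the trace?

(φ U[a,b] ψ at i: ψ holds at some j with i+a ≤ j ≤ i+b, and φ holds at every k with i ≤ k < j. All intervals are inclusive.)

Does not hold

Need some j in [3,5] with p1, and (¬p1 ∧ p2) at every k in [3,j-1].
  j=3: p1 false.
  j=4: p1 holds, but (¬p1 ∧ p2) fails at k=3 → not this j.
  j=5: p1 false.
No j in the window works → until fails.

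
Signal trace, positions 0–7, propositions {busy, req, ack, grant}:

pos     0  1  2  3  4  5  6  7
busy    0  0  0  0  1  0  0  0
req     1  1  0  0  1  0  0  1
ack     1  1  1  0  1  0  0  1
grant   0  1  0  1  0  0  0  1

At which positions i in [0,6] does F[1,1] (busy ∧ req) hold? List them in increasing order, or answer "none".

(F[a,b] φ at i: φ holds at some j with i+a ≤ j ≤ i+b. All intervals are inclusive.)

Evaluate at each i in [0,6]:
  i=0: ✗ (none in [1,1])
  i=1: ✗ (none in [2,2])
  i=2: ✗ (none in [3,3])
  i=3: ✓ (witness j=4)
  i=4: ✗ (none in [5,5])
  i=5: ✗ (none in [6,6])
  i=6: ✗ (none in [7,7])

3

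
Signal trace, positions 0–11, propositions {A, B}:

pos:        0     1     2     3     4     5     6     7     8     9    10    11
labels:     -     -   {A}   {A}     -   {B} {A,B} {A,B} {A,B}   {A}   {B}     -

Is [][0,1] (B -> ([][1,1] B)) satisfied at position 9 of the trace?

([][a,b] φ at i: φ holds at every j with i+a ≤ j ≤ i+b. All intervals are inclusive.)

False

Check (B -> ([][1,1] B)) at every j in [9,10]:
  j=9: antecedent false → ✓
  j=10: antecedent true; consequent fails at 11 → ✗
Fails at j=10 → formula fails.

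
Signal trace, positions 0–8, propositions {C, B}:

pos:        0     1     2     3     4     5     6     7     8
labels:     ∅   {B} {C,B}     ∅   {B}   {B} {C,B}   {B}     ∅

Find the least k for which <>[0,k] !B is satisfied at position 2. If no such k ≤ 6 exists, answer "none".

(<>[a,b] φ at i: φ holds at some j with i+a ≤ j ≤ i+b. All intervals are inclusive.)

Scan j = 2,3,… for !B:
  j=2: fails
  j=3: holds
First hit at j=3, so smallest k = 3-2 = 1.

1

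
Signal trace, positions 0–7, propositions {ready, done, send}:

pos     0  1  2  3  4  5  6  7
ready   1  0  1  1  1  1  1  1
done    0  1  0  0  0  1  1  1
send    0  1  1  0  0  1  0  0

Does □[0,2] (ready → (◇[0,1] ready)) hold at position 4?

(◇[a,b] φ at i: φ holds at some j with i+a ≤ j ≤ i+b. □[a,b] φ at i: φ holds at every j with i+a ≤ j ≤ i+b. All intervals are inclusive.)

Check (ready → (◇[0,1] ready)) at every j in [4,6]:
  j=4: antecedent true; consequent holds (witness at 4) → ✓
  j=5: antecedent true; consequent holds (witness at 5) → ✓
  j=6: antecedent true; consequent holds (witness at 6) → ✓
All positions satisfy it → formula holds.

Yes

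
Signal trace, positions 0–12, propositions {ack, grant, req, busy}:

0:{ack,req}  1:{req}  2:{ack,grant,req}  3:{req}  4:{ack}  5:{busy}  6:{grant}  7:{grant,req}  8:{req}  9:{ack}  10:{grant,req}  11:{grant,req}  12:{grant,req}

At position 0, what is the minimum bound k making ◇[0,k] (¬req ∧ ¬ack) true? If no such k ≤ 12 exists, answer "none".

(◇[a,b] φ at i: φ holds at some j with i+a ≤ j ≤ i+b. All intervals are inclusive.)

Scan j = 0,1,… for (¬req ∧ ¬ack):
  j=0: fails
  j=1: fails
  j=2: fails
  j=3: fails
  j=4: fails
  j=5: holds
First hit at j=5, so smallest k = 5-0 = 5.

5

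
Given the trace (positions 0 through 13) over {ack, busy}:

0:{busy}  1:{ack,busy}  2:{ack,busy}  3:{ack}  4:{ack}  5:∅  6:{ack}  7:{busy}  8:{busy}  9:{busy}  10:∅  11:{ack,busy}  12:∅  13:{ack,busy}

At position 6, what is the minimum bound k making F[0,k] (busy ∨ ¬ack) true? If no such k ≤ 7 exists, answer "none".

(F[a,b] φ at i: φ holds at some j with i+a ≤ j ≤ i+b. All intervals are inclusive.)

Scan j = 6,7,… for (busy ∨ ¬ack):
  j=6: fails
  j=7: holds
First hit at j=7, so smallest k = 7-6 = 1.

1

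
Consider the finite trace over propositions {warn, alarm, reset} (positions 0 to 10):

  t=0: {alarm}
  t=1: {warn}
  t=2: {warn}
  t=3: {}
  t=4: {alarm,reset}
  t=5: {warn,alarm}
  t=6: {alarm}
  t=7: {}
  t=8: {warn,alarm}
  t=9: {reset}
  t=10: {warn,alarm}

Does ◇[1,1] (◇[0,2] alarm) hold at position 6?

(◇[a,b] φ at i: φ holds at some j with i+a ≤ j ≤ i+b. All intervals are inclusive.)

Check ◇[0,2] alarm at each j in [7,7]:
  j=7: holds (witness at 8)
Found at j=7 → formula holds.

Yes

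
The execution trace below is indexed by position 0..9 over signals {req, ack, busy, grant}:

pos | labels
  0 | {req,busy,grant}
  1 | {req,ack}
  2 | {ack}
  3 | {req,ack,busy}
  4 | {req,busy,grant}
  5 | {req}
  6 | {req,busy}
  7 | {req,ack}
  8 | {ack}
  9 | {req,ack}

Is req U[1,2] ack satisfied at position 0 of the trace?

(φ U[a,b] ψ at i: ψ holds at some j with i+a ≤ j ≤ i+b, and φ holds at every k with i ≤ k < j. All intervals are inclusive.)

Need some j in [1,2] with ack, and req at every k in [0,j-1].
  j=1: ack holds; req holds at every k in [0,0] → satisfied.

True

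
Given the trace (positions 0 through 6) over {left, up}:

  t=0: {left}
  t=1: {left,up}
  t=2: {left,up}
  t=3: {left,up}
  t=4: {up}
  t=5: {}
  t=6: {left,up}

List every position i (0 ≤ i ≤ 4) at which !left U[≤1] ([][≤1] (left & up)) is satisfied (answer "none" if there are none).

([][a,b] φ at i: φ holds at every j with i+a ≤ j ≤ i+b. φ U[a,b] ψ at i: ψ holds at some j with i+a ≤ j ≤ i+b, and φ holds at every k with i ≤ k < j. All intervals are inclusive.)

1, 2

Evaluate at each i in [0,4]:
  i=0: ✗ (lhs fails at k=0 before rhs at j=1)
  i=1: ✓ (rhs at j=1)
  i=2: ✓ (rhs at j=2)
  i=3: ✗ (no rhs in [3,4])
  i=4: ✗ (no rhs in [4,5])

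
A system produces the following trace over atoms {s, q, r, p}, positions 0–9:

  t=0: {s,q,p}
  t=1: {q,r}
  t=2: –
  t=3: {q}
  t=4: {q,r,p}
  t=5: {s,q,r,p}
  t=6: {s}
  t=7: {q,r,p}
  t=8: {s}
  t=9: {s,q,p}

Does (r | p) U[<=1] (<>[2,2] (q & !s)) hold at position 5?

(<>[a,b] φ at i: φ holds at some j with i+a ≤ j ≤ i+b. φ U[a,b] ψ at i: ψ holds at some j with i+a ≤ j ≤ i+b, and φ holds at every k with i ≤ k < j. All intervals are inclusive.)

True

Need some j in [5,6] with <>[2,2] (q & !s), and (r | p) at every k in [5,j-1].
  j=5: <>[2,2] (q & !s) holds; no prefix to check → satisfied.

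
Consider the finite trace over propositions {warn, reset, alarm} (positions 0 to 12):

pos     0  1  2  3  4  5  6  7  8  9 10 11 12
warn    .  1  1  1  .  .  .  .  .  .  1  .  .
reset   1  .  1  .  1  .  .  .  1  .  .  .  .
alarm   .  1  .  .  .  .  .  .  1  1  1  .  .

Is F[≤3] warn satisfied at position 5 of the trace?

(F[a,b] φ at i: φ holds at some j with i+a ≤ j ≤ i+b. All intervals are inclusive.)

False

Check warn at each j in [5,8]:
  j=5: false
  j=6: false
  j=7: false
  j=8: false
No position in the window satisfies it → formula fails.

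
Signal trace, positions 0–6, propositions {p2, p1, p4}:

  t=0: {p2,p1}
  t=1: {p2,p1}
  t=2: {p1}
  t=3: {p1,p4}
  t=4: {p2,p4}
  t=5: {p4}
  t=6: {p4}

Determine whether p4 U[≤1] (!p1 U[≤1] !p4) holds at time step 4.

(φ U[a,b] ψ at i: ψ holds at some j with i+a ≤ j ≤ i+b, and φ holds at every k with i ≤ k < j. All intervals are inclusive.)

Need some j in [4,5] with (!p1 U[≤1] !p4), and p4 at every k in [4,j-1].
  j=4: (!p1 U[≤1] !p4) — fails.
  j=5: (!p1 U[≤1] !p4) — fails.
No j in the window works → until fails.

False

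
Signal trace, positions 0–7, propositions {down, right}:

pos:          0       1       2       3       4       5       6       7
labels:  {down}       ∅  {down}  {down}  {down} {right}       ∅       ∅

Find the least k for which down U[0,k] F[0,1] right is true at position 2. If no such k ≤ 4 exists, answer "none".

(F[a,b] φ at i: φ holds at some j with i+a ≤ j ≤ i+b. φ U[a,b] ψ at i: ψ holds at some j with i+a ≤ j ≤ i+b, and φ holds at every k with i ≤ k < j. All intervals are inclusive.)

Need earliest j ≥ 2 with F[0,1] right, and down at every k in [2,j-1].
  j=2: rhs fails.
  j=3: rhs fails.
  j=4: rhs holds; lhs holds on [2,3]. k = 2.

2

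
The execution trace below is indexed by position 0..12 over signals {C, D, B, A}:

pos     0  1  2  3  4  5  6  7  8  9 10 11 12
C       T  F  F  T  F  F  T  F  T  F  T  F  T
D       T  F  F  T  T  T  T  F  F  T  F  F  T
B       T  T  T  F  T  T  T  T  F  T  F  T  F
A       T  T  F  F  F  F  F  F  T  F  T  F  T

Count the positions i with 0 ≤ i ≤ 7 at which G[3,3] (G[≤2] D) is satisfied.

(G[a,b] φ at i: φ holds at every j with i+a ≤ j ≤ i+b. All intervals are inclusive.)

Evaluate at each i in [0,7]:
  i=0: ✓ (all of [3,3])
  i=1: ✓ (all of [4,4])
  i=2: ✗ (fails at j=5)
  i=3: ✗ (fails at j=6)
  i=4: ✗ (fails at j=7)
  i=5: ✗ (fails at j=8)
  i=6: ✗ (fails at j=9)
  i=7: ✗ (fails at j=10)
Positions where it holds: {0, 1} → 2.

2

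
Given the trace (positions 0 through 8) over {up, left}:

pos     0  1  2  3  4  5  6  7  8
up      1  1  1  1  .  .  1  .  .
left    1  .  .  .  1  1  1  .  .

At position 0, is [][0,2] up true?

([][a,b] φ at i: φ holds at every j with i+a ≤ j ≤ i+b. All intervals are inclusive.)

Holds

Check up at every j in [0,2]:
  j=0: true
  j=1: true
  j=2: true
All positions satisfy it → formula holds.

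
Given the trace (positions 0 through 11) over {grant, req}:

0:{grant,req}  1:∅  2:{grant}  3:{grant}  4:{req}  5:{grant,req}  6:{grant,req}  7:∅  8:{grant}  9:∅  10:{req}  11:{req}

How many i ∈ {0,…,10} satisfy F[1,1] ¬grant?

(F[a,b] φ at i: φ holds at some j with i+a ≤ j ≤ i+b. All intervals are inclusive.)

6

Evaluate at each i in [0,10]:
  i=0: ✓ (witness j=1)
  i=1: ✗ (none in [2,2])
  i=2: ✗ (none in [3,3])
  i=3: ✓ (witness j=4)
  i=4: ✗ (none in [5,5])
  i=5: ✗ (none in [6,6])
  i=6: ✓ (witness j=7)
  i=7: ✗ (none in [8,8])
  i=8: ✓ (witness j=9)
  i=9: ✓ (witness j=10)
  i=10: ✓ (witness j=11)
Positions where it holds: {0, 3, 6, 8, 9, 10} → 6.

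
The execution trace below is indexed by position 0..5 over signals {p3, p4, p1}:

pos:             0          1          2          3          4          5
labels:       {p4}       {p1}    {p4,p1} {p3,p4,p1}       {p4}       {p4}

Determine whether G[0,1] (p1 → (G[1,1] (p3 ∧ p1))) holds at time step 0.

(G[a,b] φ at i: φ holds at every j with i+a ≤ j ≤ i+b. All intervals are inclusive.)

False

Check (p1 → (G[1,1] (p3 ∧ p1))) at every j in [0,1]:
  j=0: antecedent false → ✓
  j=1: antecedent true; consequent fails at 2 → ✗
Fails at j=1 → formula fails.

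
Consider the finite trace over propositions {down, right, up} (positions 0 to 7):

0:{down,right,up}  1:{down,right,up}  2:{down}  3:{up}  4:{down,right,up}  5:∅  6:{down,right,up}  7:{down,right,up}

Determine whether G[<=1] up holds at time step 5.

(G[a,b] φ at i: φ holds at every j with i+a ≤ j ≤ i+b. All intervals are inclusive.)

Check up at every j in [5,6]:
  j=5: false
  j=6: true
Fails at j=5 → formula fails.

False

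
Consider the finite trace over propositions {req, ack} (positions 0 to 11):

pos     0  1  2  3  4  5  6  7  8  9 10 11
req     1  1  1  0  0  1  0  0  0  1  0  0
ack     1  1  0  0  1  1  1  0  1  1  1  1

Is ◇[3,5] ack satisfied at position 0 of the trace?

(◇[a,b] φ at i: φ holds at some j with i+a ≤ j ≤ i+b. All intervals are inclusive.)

Holds

Check ack at each j in [3,5]:
  j=3: false
  j=4: true
  j=5: true
Found at j=4 → formula holds.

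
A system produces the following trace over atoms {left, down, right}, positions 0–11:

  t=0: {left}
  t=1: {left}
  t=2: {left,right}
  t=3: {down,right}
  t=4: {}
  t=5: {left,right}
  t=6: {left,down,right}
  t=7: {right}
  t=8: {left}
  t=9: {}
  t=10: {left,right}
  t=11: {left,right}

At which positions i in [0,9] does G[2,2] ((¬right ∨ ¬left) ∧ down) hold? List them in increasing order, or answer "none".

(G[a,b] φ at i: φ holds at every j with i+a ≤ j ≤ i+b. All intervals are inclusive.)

1

Evaluate at each i in [0,9]:
  i=0: ✗ (fails at j=2)
  i=1: ✓ (all of [3,3])
  i=2: ✗ (fails at j=4)
  i=3: ✗ (fails at j=5)
  i=4: ✗ (fails at j=6)
  i=5: ✗ (fails at j=7)
  i=6: ✗ (fails at j=8)
  i=7: ✗ (fails at j=9)
  i=8: ✗ (fails at j=10)
  i=9: ✗ (fails at j=11)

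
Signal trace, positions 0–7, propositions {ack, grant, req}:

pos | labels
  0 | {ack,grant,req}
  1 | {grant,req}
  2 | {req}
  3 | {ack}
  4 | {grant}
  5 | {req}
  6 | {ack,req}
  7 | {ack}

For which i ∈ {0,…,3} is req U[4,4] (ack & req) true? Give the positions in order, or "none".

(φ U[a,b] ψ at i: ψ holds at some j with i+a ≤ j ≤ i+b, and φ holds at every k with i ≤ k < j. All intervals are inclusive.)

none

Evaluate at each i in [0,3]:
  i=0: ✗ (no rhs in [4,4])
  i=1: ✗ (no rhs in [5,5])
  i=2: ✗ (lhs fails at k=3 before rhs at j=6)
  i=3: ✗ (no rhs in [7,7])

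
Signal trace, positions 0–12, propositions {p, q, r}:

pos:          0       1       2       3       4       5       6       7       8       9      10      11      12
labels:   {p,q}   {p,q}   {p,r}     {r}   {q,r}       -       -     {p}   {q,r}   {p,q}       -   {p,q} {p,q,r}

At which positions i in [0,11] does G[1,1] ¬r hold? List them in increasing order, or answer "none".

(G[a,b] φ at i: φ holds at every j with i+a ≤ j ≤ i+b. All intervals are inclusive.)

Evaluate at each i in [0,11]:
  i=0: ✓ (all of [1,1])
  i=1: ✗ (fails at j=2)
  i=2: ✗ (fails at j=3)
  i=3: ✗ (fails at j=4)
  i=4: ✓ (all of [5,5])
  i=5: ✓ (all of [6,6])
  i=6: ✓ (all of [7,7])
  i=7: ✗ (fails at j=8)
  i=8: ✓ (all of [9,9])
  i=9: ✓ (all of [10,10])
  i=10: ✓ (all of [11,11])
  i=11: ✗ (fails at j=12)

0, 4, 5, 6, 8, 9, 10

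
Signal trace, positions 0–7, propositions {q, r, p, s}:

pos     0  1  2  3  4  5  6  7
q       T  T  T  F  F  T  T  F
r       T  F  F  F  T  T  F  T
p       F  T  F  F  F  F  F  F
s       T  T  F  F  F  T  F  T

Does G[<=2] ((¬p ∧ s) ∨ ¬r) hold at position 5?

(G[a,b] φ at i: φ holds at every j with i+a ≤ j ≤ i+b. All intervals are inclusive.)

True

Check ((¬p ∧ s) ∨ ¬r) at every j in [5,7]:
  j=5: true
  j=6: true
  j=7: true
All positions satisfy it → formula holds.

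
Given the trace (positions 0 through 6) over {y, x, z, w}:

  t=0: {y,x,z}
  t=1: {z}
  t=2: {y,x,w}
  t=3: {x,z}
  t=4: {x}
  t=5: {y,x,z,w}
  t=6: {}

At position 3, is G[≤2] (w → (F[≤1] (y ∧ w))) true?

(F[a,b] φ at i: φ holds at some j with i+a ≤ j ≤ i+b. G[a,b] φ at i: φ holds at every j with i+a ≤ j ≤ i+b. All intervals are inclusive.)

Yes

Check (w → (F[≤1] (y ∧ w))) at every j in [3,5]:
  j=3: antecedent false → ✓
  j=4: antecedent false → ✓
  j=5: antecedent true; consequent holds (witness at 5) → ✓
All positions satisfy it → formula holds.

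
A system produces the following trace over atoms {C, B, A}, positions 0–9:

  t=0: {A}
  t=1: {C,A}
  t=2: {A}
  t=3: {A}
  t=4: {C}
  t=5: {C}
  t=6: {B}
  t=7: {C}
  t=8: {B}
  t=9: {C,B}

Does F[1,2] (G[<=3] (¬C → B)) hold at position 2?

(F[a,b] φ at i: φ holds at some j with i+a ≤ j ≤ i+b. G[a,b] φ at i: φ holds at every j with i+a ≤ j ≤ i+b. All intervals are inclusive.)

Yes

Check G[<=3] (¬C → B) at each j in [3,4]:
  j=3: fails at 3
  j=4: holds on [4,7]
Found at j=4 → formula holds.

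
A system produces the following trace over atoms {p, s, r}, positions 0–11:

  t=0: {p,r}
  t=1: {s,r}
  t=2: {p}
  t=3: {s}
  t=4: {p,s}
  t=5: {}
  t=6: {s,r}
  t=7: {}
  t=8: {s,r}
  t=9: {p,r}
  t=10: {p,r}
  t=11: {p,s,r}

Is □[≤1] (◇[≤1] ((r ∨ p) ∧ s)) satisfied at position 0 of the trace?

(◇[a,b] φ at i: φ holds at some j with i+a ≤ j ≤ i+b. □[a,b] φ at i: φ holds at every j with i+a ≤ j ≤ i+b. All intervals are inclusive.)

Yes

Check ◇[≤1] ((r ∨ p) ∧ s) at every j in [0,1]:
  j=0: holds (witness at 1)
  j=1: holds (witness at 1)
All positions satisfy it → formula holds.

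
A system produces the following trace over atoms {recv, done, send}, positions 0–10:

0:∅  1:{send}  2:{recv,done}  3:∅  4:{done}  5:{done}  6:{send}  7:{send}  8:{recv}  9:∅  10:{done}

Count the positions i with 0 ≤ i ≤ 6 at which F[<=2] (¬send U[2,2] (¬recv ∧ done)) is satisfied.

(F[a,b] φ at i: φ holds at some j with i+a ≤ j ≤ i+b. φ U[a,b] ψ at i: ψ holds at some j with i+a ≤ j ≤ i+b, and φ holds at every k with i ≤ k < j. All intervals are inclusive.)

5

Evaluate at each i in [0,6]:
  i=0: ✓ (witness j=2)
  i=1: ✓ (witness j=2)
  i=2: ✓ (witness j=2)
  i=3: ✓ (witness j=3)
  i=4: ✗ (none in [4,6])
  i=5: ✗ (none in [5,7])
  i=6: ✓ (witness j=8)
Positions where it holds: {0, 1, 2, 3, 6} → 5.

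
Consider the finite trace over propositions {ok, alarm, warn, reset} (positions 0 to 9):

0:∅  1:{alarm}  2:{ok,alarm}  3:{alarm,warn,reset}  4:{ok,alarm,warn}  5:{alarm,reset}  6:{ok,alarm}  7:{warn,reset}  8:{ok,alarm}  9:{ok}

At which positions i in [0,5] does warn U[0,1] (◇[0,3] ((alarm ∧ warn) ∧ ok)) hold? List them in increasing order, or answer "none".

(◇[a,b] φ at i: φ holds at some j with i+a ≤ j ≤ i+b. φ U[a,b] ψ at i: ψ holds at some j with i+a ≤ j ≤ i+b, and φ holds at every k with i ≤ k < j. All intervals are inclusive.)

1, 2, 3, 4

Evaluate at each i in [0,5]:
  i=0: ✗ (lhs fails at k=0 before rhs at j=1)
  i=1: ✓ (rhs at j=1)
  i=2: ✓ (rhs at j=2)
  i=3: ✓ (rhs at j=3)
  i=4: ✓ (rhs at j=4)
  i=5: ✗ (no rhs in [5,6])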